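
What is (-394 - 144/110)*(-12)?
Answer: 260904/55 ≈ 4743.7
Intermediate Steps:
(-394 - 144/110)*(-12) = (-394 - 144*1/110)*(-12) = (-394 - 72/55)*(-12) = -21742/55*(-12) = 260904/55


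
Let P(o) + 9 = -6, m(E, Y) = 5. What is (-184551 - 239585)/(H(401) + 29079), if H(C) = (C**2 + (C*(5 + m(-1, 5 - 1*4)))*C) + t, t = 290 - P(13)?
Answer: -424136/1798195 ≈ -0.23587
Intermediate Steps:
P(o) = -15 (P(o) = -9 - 6 = -15)
t = 305 (t = 290 - 1*(-15) = 290 + 15 = 305)
H(C) = 305 + 11*C**2 (H(C) = (C**2 + (C*(5 + 5))*C) + 305 = (C**2 + (C*10)*C) + 305 = (C**2 + (10*C)*C) + 305 = (C**2 + 10*C**2) + 305 = 11*C**2 + 305 = 305 + 11*C**2)
(-184551 - 239585)/(H(401) + 29079) = (-184551 - 239585)/((305 + 11*401**2) + 29079) = -424136/((305 + 11*160801) + 29079) = -424136/((305 + 1768811) + 29079) = -424136/(1769116 + 29079) = -424136/1798195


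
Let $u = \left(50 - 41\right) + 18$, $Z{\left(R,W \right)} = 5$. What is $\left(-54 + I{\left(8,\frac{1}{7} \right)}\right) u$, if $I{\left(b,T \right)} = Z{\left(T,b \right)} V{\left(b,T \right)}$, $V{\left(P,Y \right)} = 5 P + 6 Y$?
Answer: $\frac{28404}{7} \approx 4057.7$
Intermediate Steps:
$u = 27$ ($u = 9 + 18 = 27$)
$I{\left(b,T \right)} = 25 b + 30 T$ ($I{\left(b,T \right)} = 5 \left(5 b + 6 T\right) = 25 b + 30 T$)
$\left(-54 + I{\left(8,\frac{1}{7} \right)}\right) u = \left(-54 + \left(25 \cdot 8 + \frac{30}{7}\right)\right) 27 = \left(-54 + \left(200 + 30 \cdot \frac{1}{7}\right)\right) 27 = \left(-54 + \left(200 + \frac{30}{7}\right)\right) 27 = \left(-54 + \frac{1430}{7}\right) 27 = \frac{1052}{7} \cdot 27 = \frac{28404}{7}$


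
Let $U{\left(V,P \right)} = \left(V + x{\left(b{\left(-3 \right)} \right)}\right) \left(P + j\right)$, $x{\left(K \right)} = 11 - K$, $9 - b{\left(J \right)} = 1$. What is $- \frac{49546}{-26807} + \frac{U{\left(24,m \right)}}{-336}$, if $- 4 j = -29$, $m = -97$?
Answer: $\frac{108810025}{12009536} \approx 9.0603$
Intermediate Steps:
$b{\left(J \right)} = 8$ ($b{\left(J \right)} = 9 - 1 = 8$)
$j = \frac{29}{4}$ ($j = \left(- \frac{1}{4}\right) \left(-29\right) = \frac{29}{4} \approx 7.25$)
$U{\left(V,P \right)} = \left(3 + V\right) \left(\frac{29}{4} + P\right)$ ($U{\left(V,P \right)} = \left(V + \left(11 - 8\right)\right) \left(P + \frac{29}{4}\right) = \left(V + \left(11 - 8\right)\right) \left(\frac{29}{4} + P\right) = \left(V + 3\right) \left(\frac{29}{4} + P\right) = \left(3 + V\right) \left(\frac{29}{4} + P\right)$)
$- \frac{49546}{-26807} + \frac{U{\left(24,m \right)}}{-336} = - \frac{49546}{-26807} + \frac{\frac{87}{4} + 3 \left(-97\right) + \frac{29}{4} \cdot 24 - 2328}{-336} = \left(-49546\right) \left(- \frac{1}{26807}\right) + \left(\frac{87}{4} - 291 + 174 - 2328\right) \left(- \frac{1}{336}\right) = \frac{49546}{26807} - - \frac{3231}{448} = \frac{49546}{26807} + \frac{3231}{448} = \frac{108810025}{12009536}$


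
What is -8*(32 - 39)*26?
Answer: 1456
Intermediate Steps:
-8*(32 - 39)*26 = -(-56)*26 = -8*(-182) = 1456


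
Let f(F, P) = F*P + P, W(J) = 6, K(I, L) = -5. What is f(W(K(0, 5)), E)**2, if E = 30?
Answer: 44100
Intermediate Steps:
f(F, P) = P + F*P
f(W(K(0, 5)), E)**2 = (30*(1 + 6))**2 = (30*7)**2 = 210**2 = 44100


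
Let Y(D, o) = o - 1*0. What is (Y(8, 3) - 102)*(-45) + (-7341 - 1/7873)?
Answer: -22721479/7873 ≈ -2886.0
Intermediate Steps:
Y(D, o) = o (Y(D, o) = o + 0 = o)
(Y(8, 3) - 102)*(-45) + (-7341 - 1/7873) = (3 - 102)*(-45) + (-7341 - 1/7873) = -99*(-45) + (-7341 - 1*1/7873) = 4455 + (-7341 - 1/7873) = 4455 - 57795694/7873 = -22721479/7873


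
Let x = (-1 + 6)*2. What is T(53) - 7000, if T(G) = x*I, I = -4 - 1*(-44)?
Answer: -6600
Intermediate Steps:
I = 40 (I = -4 + 44 = 40)
x = 10 (x = 5*2 = 10)
T(G) = 400 (T(G) = 10*40 = 400)
T(53) - 7000 = 400 - 7000 = -6600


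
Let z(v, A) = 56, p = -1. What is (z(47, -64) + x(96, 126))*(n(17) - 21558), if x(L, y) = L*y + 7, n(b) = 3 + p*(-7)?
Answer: -262002132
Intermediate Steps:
n(b) = 10 (n(b) = 3 - 1*(-7) = 3 + 7 = 10)
x(L, y) = 7 + L*y
(z(47, -64) + x(96, 126))*(n(17) - 21558) = (56 + (7 + 96*126))*(10 - 21558) = (56 + (7 + 12096))*(-21548) = (56 + 12103)*(-21548) = 12159*(-21548) = -262002132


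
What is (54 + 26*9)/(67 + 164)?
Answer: 96/77 ≈ 1.2468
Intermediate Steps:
(54 + 26*9)/(67 + 164) = (54 + 234)/231 = 288*(1/231) = 96/77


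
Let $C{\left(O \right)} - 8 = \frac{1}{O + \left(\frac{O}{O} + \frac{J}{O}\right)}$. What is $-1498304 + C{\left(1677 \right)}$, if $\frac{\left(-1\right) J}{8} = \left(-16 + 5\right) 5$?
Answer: $- \frac{4216873182339}{2814446} \approx -1.4983 \cdot 10^{6}$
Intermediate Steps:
$J = 440$ ($J = - 8 \left(-16 + 5\right) 5 = - 8 \left(\left(-11\right) 5\right) = \left(-8\right) \left(-55\right) = 440$)
$C{\left(O \right)} = 8 + \frac{1}{1 + O + \frac{440}{O}}$ ($C{\left(O \right)} = 8 + \frac{1}{O + \left(\frac{O}{O} + \frac{440}{O}\right)} = 8 + \frac{1}{O + \left(1 + \frac{440}{O}\right)} = 8 + \frac{1}{1 + O + \frac{440}{O}}$)
$-1498304 + C{\left(1677 \right)} = -1498304 + \frac{3520 + 8 \cdot 1677^{2} + 9 \cdot 1677}{440 + 1677 + 1677^{2}} = -1498304 + \frac{3520 + 8 \cdot 2812329 + 15093}{440 + 1677 + 2812329} = -1498304 + \frac{3520 + 22498632 + 15093}{2814446} = -1498304 + \frac{1}{2814446} \cdot 22517245 = -1498304 + \frac{22517245}{2814446} = - \frac{4216873182339}{2814446}$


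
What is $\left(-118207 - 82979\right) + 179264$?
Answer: $-21922$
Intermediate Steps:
$\left(-118207 - 82979\right) + 179264 = -201186 + 179264 = -21922$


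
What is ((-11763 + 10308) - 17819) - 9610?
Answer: -28884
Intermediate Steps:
((-11763 + 10308) - 17819) - 9610 = (-1455 - 17819) - 9610 = -19274 - 9610 = -28884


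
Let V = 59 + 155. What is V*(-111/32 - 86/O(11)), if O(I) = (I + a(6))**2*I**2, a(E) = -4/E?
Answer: -1383719613/1860496 ≈ -743.74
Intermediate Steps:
V = 214
O(I) = I**2*(-2/3 + I)**2 (O(I) = (I - 4/6)**2*I**2 = (I - 4*1/6)**2*I**2 = (I - 2/3)**2*I**2 = (-2/3 + I)**2*I**2 = I**2*(-2/3 + I)**2)
V*(-111/32 - 86/O(11)) = 214*(-111/32 - 86*9/(121*(-2 + 3*11)**2)) = 214*(-111*1/32 - 86*9/(121*(-2 + 33)**2)) = 214*(-111/32 - 86/((1/9)*121*31**2)) = 214*(-111/32 - 86/((1/9)*121*961)) = 214*(-111/32 - 86/116281/9) = 214*(-111/32 - 86*9/116281) = 214*(-111/32 - 774/116281) = 214*(-12931959/3720992) = -1383719613/1860496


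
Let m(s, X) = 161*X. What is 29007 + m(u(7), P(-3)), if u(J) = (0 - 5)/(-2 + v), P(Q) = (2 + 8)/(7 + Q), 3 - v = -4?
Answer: 58819/2 ≈ 29410.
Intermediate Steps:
v = 7 (v = 3 - 1*(-4) = 3 + 4 = 7)
P(Q) = 10/(7 + Q)
u(J) = -1 (u(J) = (0 - 5)/(-2 + 7) = -5/5 = -5*⅕ = -1)
29007 + m(u(7), P(-3)) = 29007 + 161*(10/(7 - 3)) = 29007 + 161*(10/4) = 29007 + 161*(10*(¼)) = 29007 + 161*(5/2) = 29007 + 805/2 = 58819/2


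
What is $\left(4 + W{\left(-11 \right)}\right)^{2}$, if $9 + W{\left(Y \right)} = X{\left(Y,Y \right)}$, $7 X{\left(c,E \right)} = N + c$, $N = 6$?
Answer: $\frac{1600}{49} \approx 32.653$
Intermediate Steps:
$X{\left(c,E \right)} = \frac{6}{7} + \frac{c}{7}$ ($X{\left(c,E \right)} = \frac{6 + c}{7} = \frac{6}{7} + \frac{c}{7}$)
$W{\left(Y \right)} = - \frac{57}{7} + \frac{Y}{7}$ ($W{\left(Y \right)} = -9 + \left(\frac{6}{7} + \frac{Y}{7}\right) = - \frac{57}{7} + \frac{Y}{7}$)
$\left(4 + W{\left(-11 \right)}\right)^{2} = \left(4 + \left(- \frac{57}{7} + \frac{1}{7} \left(-11\right)\right)\right)^{2} = \left(4 - \frac{68}{7}\right)^{2} = \left(- \frac{40}{7}\right)^{2} = \frac{1600}{49}$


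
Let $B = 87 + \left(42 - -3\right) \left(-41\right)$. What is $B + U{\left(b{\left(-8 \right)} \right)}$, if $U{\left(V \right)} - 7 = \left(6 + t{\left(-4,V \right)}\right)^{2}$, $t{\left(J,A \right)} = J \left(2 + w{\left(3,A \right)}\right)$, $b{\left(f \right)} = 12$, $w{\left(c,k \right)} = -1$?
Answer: $-1747$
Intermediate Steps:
$B = -1758$ ($B = 87 + \left(42 + 3\right) \left(-41\right) = 87 + 45 \left(-41\right) = 87 - 1845 = -1758$)
$t{\left(J,A \right)} = J$ ($t{\left(J,A \right)} = J \left(2 - 1\right) = J 1 = J$)
$U{\left(V \right)} = 11$ ($U{\left(V \right)} = 7 + \left(6 - 4\right)^{2} = 7 + 2^{2} = 7 + 4 = 11$)
$B + U{\left(b{\left(-8 \right)} \right)} = -1758 + 11 = -1747$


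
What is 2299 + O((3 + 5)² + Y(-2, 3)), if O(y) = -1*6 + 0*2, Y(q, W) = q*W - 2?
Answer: 2293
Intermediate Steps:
Y(q, W) = -2 + W*q (Y(q, W) = W*q - 2 = -2 + W*q)
O(y) = -6 (O(y) = -6 + 0 = -6)
2299 + O((3 + 5)² + Y(-2, 3)) = 2299 - 6 = 2293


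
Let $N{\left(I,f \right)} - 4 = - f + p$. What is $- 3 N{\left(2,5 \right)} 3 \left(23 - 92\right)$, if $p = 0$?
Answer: $-621$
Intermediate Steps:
$N{\left(I,f \right)} = 4 - f$ ($N{\left(I,f \right)} = 4 + \left(- f + 0\right) = 4 - f$)
$- 3 N{\left(2,5 \right)} 3 \left(23 - 92\right) = - 3 \left(4 - 5\right) 3 \left(23 - 92\right) = - 3 \left(4 - 5\right) 3 \left(-69\right) = \left(-3\right) \left(-1\right) 3 \left(-69\right) = 3 \cdot 3 \left(-69\right) = 9 \left(-69\right) = -621$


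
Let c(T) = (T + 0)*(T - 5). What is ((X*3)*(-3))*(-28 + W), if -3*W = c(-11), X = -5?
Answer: -3900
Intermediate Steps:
c(T) = T*(-5 + T)
W = -176/3 (W = -(-11)*(-5 - 11)/3 = -(-11)*(-16)/3 = -⅓*176 = -176/3 ≈ -58.667)
((X*3)*(-3))*(-28 + W) = (-5*3*(-3))*(-28 - 176/3) = -15*(-3)*(-260/3) = 45*(-260/3) = -3900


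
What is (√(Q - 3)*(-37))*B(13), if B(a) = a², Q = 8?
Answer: -6253*√5 ≈ -13982.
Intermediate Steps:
(√(Q - 3)*(-37))*B(13) = (√(8 - 3)*(-37))*13² = (√5*(-37))*169 = -37*√5*169 = -6253*√5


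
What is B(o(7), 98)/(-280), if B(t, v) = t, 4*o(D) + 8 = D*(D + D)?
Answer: -9/112 ≈ -0.080357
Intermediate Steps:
o(D) = -2 + D²/2 (o(D) = -2 + (D*(D + D))/4 = -2 + (D*(2*D))/4 = -2 + (2*D²)/4 = -2 + D²/2)
B(o(7), 98)/(-280) = (-2 + (½)*7²)/(-280) = (-2 + (½)*49)*(-1/280) = (-2 + 49/2)*(-1/280) = (45/2)*(-1/280) = -9/112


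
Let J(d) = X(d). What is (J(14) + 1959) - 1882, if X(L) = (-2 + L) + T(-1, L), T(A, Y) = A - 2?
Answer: 86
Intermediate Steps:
T(A, Y) = -2 + A
X(L) = -5 + L (X(L) = (-2 + L) + (-2 - 1) = (-2 + L) - 3 = -5 + L)
J(d) = -5 + d
(J(14) + 1959) - 1882 = ((-5 + 14) + 1959) - 1882 = (9 + 1959) - 1882 = 1968 - 1882 = 86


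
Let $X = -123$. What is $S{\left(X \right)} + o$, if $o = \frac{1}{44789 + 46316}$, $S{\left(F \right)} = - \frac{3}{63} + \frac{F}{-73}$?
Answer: $\frac{32667869}{19951995} \approx 1.6373$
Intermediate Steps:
$S{\left(F \right)} = - \frac{1}{21} - \frac{F}{73}$ ($S{\left(F \right)} = \left(-3\right) \frac{1}{63} + F \left(- \frac{1}{73}\right) = - \frac{1}{21} - \frac{F}{73}$)
$o = \frac{1}{91105} \approx 1.0976 \cdot 10^{-5}$
$S{\left(X \right)} + o = \left(- \frac{1}{21} - - \frac{123}{73}\right) + \frac{1}{91105} = \left(- \frac{1}{21} + \frac{123}{73}\right) + \frac{1}{91105} = \frac{2510}{1533} + \frac{1}{91105} = \frac{32667869}{19951995}$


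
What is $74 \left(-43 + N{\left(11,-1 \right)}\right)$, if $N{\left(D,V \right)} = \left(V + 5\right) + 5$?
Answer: $-2516$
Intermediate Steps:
$N{\left(D,V \right)} = 10 + V$ ($N{\left(D,V \right)} = \left(5 + V\right) + 5 = 10 + V$)
$74 \left(-43 + N{\left(11,-1 \right)}\right) = 74 \left(-43 + \left(10 - 1\right)\right) = 74 \left(-43 + 9\right) = 74 \left(-34\right) = -2516$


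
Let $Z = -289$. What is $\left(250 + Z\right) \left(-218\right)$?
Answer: $8502$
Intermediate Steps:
$\left(250 + Z\right) \left(-218\right) = \left(250 - 289\right) \left(-218\right) = \left(-39\right) \left(-218\right) = 8502$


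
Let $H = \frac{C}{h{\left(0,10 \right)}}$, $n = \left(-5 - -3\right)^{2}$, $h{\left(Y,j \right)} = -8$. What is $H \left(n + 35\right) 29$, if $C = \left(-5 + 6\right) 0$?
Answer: $0$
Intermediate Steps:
$n = 4$ ($n = \left(-5 + 3\right)^{2} = \left(-2\right)^{2} = 4$)
$C = 0$ ($C = 1 \cdot 0 = 0$)
$H = 0$ ($H = \frac{0}{-8} = 0 \left(- \frac{1}{8}\right) = 0$)
$H \left(n + 35\right) 29 = 0 \left(4 + 35\right) 29 = 0 \cdot 39 \cdot 29 = 0 \cdot 1131 = 0$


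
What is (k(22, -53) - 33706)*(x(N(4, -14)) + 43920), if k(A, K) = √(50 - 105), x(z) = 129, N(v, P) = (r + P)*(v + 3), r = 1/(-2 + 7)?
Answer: -1484715594 + 44049*I*√55 ≈ -1.4847e+9 + 3.2668e+5*I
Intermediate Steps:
r = ⅕ (r = 1/5 = ⅕ ≈ 0.20000)
N(v, P) = (3 + v)*(⅕ + P) (N(v, P) = (⅕ + P)*(v + 3) = (⅕ + P)*(3 + v) = (3 + v)*(⅕ + P))
k(A, K) = I*√55 (k(A, K) = √(-55) = I*√55)
(k(22, -53) - 33706)*(x(N(4, -14)) + 43920) = (I*√55 - 33706)*(129 + 43920) = (-33706 + I*√55)*44049 = -1484715594 + 44049*I*√55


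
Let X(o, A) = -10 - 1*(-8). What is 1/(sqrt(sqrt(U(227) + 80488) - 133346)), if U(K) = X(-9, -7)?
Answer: -I/sqrt(133346 - sqrt(80486)) ≈ -0.0027414*I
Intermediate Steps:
X(o, A) = -2 (X(o, A) = -10 + 8 = -2)
U(K) = -2
1/(sqrt(sqrt(U(227) + 80488) - 133346)) = 1/(sqrt(sqrt(-2 + 80488) - 133346)) = 1/(sqrt(sqrt(80486) - 133346)) = 1/(sqrt(-133346 + sqrt(80486))) = 1/sqrt(-133346 + sqrt(80486))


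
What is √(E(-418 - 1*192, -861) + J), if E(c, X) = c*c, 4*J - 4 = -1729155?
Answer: I*√240751/2 ≈ 245.33*I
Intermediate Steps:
J = -1729151/4 (J = 1 + (¼)*(-1729155) = 1 - 1729155/4 = -1729151/4 ≈ -4.3229e+5)
E(c, X) = c²
√(E(-418 - 1*192, -861) + J) = √((-418 - 1*192)² - 1729151/4) = √((-418 - 192)² - 1729151/4) = √((-610)² - 1729151/4) = √(372100 - 1729151/4) = √(-240751/4) = I*√240751/2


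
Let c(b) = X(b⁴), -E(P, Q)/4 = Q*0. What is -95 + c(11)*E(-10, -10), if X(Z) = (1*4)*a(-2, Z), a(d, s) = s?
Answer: -95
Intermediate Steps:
E(P, Q) = 0 (E(P, Q) = -4*Q*0 = -4*0 = 0)
X(Z) = 4*Z (X(Z) = (1*4)*Z = 4*Z)
c(b) = 4*b⁴
-95 + c(11)*E(-10, -10) = -95 + (4*11⁴)*0 = -95 + (4*14641)*0 = -95 + 58564*0 = -95 + 0 = -95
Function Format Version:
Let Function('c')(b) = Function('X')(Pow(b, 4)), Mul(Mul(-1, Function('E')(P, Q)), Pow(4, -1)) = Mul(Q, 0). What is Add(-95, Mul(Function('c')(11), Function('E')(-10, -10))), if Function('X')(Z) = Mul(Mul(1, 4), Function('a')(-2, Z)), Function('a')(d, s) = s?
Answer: -95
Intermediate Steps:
Function('E')(P, Q) = 0 (Function('E')(P, Q) = Mul(-4, Mul(Q, 0)) = Mul(-4, 0) = 0)
Function('X')(Z) = Mul(4, Z) (Function('X')(Z) = Mul(Mul(1, 4), Z) = Mul(4, Z))
Function('c')(b) = Mul(4, Pow(b, 4))
Add(-95, Mul(Function('c')(11), Function('E')(-10, -10))) = Add(-95, Mul(Mul(4, Pow(11, 4)), 0)) = Add(-95, Mul(Mul(4, 14641), 0)) = Add(-95, Mul(58564, 0)) = Add(-95, 0) = -95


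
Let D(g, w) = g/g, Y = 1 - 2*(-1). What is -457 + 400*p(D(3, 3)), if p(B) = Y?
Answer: 743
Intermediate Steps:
Y = 3 (Y = 1 + 2 = 3)
D(g, w) = 1
p(B) = 3
-457 + 400*p(D(3, 3)) = -457 + 400*3 = -457 + 1200 = 743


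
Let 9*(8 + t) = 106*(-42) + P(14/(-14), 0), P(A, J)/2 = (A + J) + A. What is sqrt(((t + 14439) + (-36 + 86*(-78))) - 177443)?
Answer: 2*I*sqrt(383065)/3 ≈ 412.61*I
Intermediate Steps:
P(A, J) = 2*J + 4*A (P(A, J) = 2*((A + J) + A) = 2*(J + 2*A) = 2*J + 4*A)
t = -4528/9 (t = -8 + (106*(-42) + (2*0 + 4*(14/(-14))))/9 = -8 + (-4452 + (0 + 4*(14*(-1/14))))/9 = -8 + (-4452 + (0 + 4*(-1)))/9 = -8 + (-4452 + (0 - 4))/9 = -8 + (-4452 - 4)/9 = -8 + (1/9)*(-4456) = -8 - 4456/9 = -4528/9 ≈ -503.11)
sqrt(((t + 14439) + (-36 + 86*(-78))) - 177443) = sqrt(((-4528/9 + 14439) + (-36 + 86*(-78))) - 177443) = sqrt((125423/9 + (-36 - 6708)) - 177443) = sqrt((125423/9 - 6744) - 177443) = sqrt(64727/9 - 177443) = sqrt(-1532260/9) = 2*I*sqrt(383065)/3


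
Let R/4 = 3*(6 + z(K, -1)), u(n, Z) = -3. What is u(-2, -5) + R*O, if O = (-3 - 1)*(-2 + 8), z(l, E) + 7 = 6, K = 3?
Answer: -1443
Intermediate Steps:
z(l, E) = -1 (z(l, E) = -7 + 6 = -1)
R = 60 (R = 4*(3*(6 - 1)) = 4*(3*5) = 4*15 = 60)
O = -24 (O = -4*6 = -24)
u(-2, -5) + R*O = -3 + 60*(-24) = -3 - 1440 = -1443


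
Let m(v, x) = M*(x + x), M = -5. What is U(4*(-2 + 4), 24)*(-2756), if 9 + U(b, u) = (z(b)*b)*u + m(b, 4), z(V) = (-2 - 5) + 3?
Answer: 2251652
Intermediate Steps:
m(v, x) = -10*x (m(v, x) = -5*(x + x) = -10*x)
z(V) = -4 (z(V) = -7 + 3 = -4)
U(b, u) = -49 - 4*b*u (U(b, u) = -9 + ((-4*b)*u - 10*4) = -9 + (-4*b*u - 40) = -9 + (-40 - 4*b*u) = -49 - 4*b*u)
U(4*(-2 + 4), 24)*(-2756) = (-49 - 4*4*(-2 + 4)*24)*(-2756) = (-49 - 4*4*2*24)*(-2756) = (-49 - 4*8*24)*(-2756) = (-49 - 768)*(-2756) = -817*(-2756) = 2251652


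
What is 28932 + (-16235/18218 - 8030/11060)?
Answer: 145730351923/5037277 ≈ 28930.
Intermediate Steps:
28932 + (-16235/18218 - 8030/11060) = 28932 + (-16235*1/18218 - 8030*1/11060) = 28932 + (-16235/18218 - 803/1106) = 28932 - 8146241/5037277 = 145730351923/5037277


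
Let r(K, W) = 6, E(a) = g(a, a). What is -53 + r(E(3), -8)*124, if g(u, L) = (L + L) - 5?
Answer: 691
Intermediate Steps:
g(u, L) = -5 + 2*L (g(u, L) = 2*L - 5 = -5 + 2*L)
E(a) = -5 + 2*a
-53 + r(E(3), -8)*124 = -53 + 6*124 = -53 + 744 = 691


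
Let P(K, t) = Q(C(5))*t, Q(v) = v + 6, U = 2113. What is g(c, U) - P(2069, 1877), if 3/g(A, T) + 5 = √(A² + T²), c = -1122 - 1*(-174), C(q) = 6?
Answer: -40268767579/1787816 + √5363473/1787816 ≈ -22524.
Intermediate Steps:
Q(v) = 6 + v
c = -948 (c = -1122 + 174 = -948)
g(A, T) = 3/(-5 + √(A² + T²))
P(K, t) = 12*t (P(K, t) = (6 + 6)*t = 12*t)
g(c, U) - P(2069, 1877) = 3/(-5 + √((-948)² + 2113²)) - 12*1877 = 3/(-5 + √(898704 + 4464769)) - 1*22524 = 3/(-5 + √5363473) - 22524 = -22524 + 3/(-5 + √5363473)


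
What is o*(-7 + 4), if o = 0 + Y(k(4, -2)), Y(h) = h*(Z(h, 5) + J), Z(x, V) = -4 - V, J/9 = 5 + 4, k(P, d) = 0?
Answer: 0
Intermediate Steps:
J = 81 (J = 9*(5 + 4) = 9*9 = 81)
Y(h) = 72*h (Y(h) = h*((-4 - 1*5) + 81) = h*((-4 - 5) + 81) = h*(-9 + 81) = h*72 = 72*h)
o = 0 (o = 0 + 72*0 = 0 + 0 = 0)
o*(-7 + 4) = 0*(-7 + 4) = 0*(-3) = 0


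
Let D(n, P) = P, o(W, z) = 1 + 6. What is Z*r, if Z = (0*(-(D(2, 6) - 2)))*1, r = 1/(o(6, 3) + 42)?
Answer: 0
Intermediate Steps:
o(W, z) = 7
r = 1/49 (r = 1/(7 + 42) = 1/49 ≈ 0.020408)
Z = 0 (Z = (0*(-(6 - 2)))*1 = (0*(-1*4))*1 = (0*(-4))*1 = 0*1 = 0)
Z*r = 0*(1/49) = 0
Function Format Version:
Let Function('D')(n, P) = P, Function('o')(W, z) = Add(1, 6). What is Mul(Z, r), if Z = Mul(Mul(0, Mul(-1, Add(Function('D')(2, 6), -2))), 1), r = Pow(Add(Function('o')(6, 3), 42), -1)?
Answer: 0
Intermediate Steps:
Function('o')(W, z) = 7
r = Rational(1, 49) (r = Pow(Add(7, 42), -1) = Pow(49, -1) = Rational(1, 49) ≈ 0.020408)
Z = 0 (Z = Mul(Mul(0, Mul(-1, Add(6, -2))), 1) = Mul(Mul(0, Mul(-1, 4)), 1) = Mul(Mul(0, -4), 1) = Mul(0, 1) = 0)
Mul(Z, r) = Mul(0, Rational(1, 49)) = 0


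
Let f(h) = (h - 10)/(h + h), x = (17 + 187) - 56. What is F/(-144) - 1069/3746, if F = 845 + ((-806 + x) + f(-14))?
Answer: -3001771/1887984 ≈ -1.5899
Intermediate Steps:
x = 148 (x = 204 - 56 = 148)
f(h) = (-10 + h)/(2*h) (f(h) = (-10 + h)/((2*h)) = (-10 + h)*(1/(2*h)) = (-10 + h)/(2*h))
F = 1315/7 (F = 845 + ((-806 + 148) + (½)*(-10 - 14)/(-14)) = 845 + (-658 + (½)*(-1/14)*(-24)) = 845 + (-658 + 6/7) = 845 - 4600/7 = 1315/7 ≈ 187.86)
F/(-144) - 1069/3746 = (1315/7)/(-144) - 1069/3746 = (1315/7)*(-1/144) - 1069*1/3746 = -1315/1008 - 1069/3746 = -3001771/1887984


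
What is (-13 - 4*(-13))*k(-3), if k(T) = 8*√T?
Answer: 312*I*√3 ≈ 540.4*I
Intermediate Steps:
(-13 - 4*(-13))*k(-3) = (-13 - 4*(-13))*(8*√(-3)) = (-13 + 52)*(8*(I*√3)) = 39*(8*I*√3) = 312*I*√3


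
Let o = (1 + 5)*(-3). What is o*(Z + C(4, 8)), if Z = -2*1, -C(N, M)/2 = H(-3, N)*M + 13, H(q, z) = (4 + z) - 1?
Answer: 2520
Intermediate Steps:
H(q, z) = 3 + z
o = -18 (o = 6*(-3) = -18)
C(N, M) = -26 - 2*M*(3 + N) (C(N, M) = -2*((3 + N)*M + 13) = -2*(M*(3 + N) + 13) = -2*(13 + M*(3 + N)) = -26 - 2*M*(3 + N))
Z = -2
o*(Z + C(4, 8)) = -18*(-2 + (-26 - 2*8*(3 + 4))) = -18*(-2 + (-26 - 2*8*7)) = -18*(-2 + (-26 - 112)) = -18*(-2 - 138) = -18*(-140) = 2520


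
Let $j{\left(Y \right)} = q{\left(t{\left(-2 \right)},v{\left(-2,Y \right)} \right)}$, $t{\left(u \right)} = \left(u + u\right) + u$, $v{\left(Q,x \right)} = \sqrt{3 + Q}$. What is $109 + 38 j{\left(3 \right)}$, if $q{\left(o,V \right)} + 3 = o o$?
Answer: $1363$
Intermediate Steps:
$t{\left(u \right)} = 3 u$ ($t{\left(u \right)} = 2 u + u = 3 u$)
$q{\left(o,V \right)} = -3 + o^{2}$ ($q{\left(o,V \right)} = -3 + o o = -3 + o^{2}$)
$j{\left(Y \right)} = 33$ ($j{\left(Y \right)} = -3 + \left(3 \left(-2\right)\right)^{2} = -3 + \left(-6\right)^{2} = -3 + 36 = 33$)
$109 + 38 j{\left(3 \right)} = 109 + 38 \cdot 33 = 109 + 1254 = 1363$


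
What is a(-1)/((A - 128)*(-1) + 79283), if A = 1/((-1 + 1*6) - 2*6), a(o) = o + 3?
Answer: 7/277939 ≈ 2.5185e-5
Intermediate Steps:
a(o) = 3 + o
A = -⅐ (A = 1/((-1 + 6) - 12) = 1/(5 - 12) = 1/(-7) = -⅐ ≈ -0.14286)
a(-1)/((A - 128)*(-1) + 79283) = (3 - 1)/((-⅐ - 128)*(-1) + 79283) = 2/(-897/7*(-1) + 79283) = 2/(897/7 + 79283) = 2/(555878/7) = 2*(7/555878) = 7/277939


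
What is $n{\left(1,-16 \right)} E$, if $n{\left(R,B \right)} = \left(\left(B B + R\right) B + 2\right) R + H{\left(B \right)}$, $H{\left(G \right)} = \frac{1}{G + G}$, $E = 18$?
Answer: $- \frac{1183689}{16} \approx -73981.0$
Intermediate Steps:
$H{\left(G \right)} = \frac{1}{2 G}$
$n{\left(R,B \right)} = \frac{1}{2 B} + R \left(2 + B \left(R + B^{2}\right)\right)$ ($n{\left(R,B \right)} = \left(\left(B B + R\right) B + 2\right) R + \frac{1}{2 B} = \left(\left(B^{2} + R\right) B + 2\right) R + \frac{1}{2 B} = \left(\left(R + B^{2}\right) B + 2\right) R + \frac{1}{2 B} = \left(B \left(R + B^{2}\right) + 2\right) R + \frac{1}{2 B} = \left(2 + B \left(R + B^{2}\right)\right) R + \frac{1}{2 B} = R \left(2 + B \left(R + B^{2}\right)\right) + \frac{1}{2 B} = \frac{1}{2 B} + R \left(2 + B \left(R + B^{2}\right)\right)$)
$n{\left(1,-16 \right)} E = \frac{\frac{1}{2} - 16 \left(2 + \left(-16\right)^{3} - 16\right)}{-16} \cdot 18 = - \frac{\frac{1}{2} - 16 \left(2 - 4096 - 16\right)}{16} \cdot 18 = - \frac{\frac{1}{2} - 16 \left(-4110\right)}{16} \cdot 18 = - \frac{\frac{1}{2} + 65760}{16} \cdot 18 = \left(- \frac{1}{16}\right) \frac{131521}{2} \cdot 18 = \left(- \frac{131521}{32}\right) 18 = - \frac{1183689}{16}$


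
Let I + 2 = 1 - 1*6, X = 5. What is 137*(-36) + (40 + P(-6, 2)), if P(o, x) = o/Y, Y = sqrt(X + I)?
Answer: -4892 + 3*I*sqrt(2) ≈ -4892.0 + 4.2426*I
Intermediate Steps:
I = -7 (I = -2 + (1 - 1*6) = -2 + (1 - 6) = -2 - 5 = -7)
Y = I*sqrt(2) (Y = sqrt(5 - 7) = sqrt(-2) = I*sqrt(2) ≈ 1.4142*I)
P(o, x) = -I*o*sqrt(2)/2 (P(o, x) = o/((I*sqrt(2))) = o*(-I*sqrt(2)/2) = -I*o*sqrt(2)/2)
137*(-36) + (40 + P(-6, 2)) = 137*(-36) + (40 - 1/2*I*(-6)*sqrt(2)) = -4932 + (40 + 3*I*sqrt(2)) = -4892 + 3*I*sqrt(2)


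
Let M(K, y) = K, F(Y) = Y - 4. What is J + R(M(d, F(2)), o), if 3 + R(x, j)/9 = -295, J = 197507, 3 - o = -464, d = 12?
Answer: 194825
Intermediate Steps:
F(Y) = -4 + Y
o = 467 (o = 3 - 1*(-464) = 3 + 464 = 467)
R(x, j) = -2682 (R(x, j) = -27 + 9*(-295) = -27 - 2655 = -2682)
J + R(M(d, F(2)), o) = 197507 - 2682 = 194825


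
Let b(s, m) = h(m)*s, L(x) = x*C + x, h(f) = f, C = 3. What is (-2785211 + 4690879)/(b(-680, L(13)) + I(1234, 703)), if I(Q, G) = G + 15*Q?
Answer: -1905668/16147 ≈ -118.02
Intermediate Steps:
L(x) = 4*x (L(x) = x*3 + x = 3*x + x = 4*x)
b(s, m) = m*s
(-2785211 + 4690879)/(b(-680, L(13)) + I(1234, 703)) = (-2785211 + 4690879)/((4*13)*(-680) + (703 + 15*1234)) = 1905668/(52*(-680) + (703 + 18510)) = 1905668/(-35360 + 19213) = 1905668/(-16147) = 1905668*(-1/16147) = -1905668/16147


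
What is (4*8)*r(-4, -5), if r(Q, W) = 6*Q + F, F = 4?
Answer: -640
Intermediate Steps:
r(Q, W) = 4 + 6*Q (r(Q, W) = 6*Q + 4 = 4 + 6*Q)
(4*8)*r(-4, -5) = (4*8)*(4 + 6*(-4)) = 32*(4 - 24) = 32*(-20) = -640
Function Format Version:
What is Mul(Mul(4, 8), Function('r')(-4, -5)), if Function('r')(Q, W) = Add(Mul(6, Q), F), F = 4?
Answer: -640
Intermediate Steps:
Function('r')(Q, W) = Add(4, Mul(6, Q)) (Function('r')(Q, W) = Add(Mul(6, Q), 4) = Add(4, Mul(6, Q)))
Mul(Mul(4, 8), Function('r')(-4, -5)) = Mul(Mul(4, 8), Add(4, Mul(6, -4))) = Mul(32, Add(4, -24)) = Mul(32, -20) = -640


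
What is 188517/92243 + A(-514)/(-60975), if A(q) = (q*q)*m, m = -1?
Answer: 35865055703/5624516925 ≈ 6.3766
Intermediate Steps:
A(q) = -q**2 (A(q) = (q*q)*(-1) = q**2*(-1) = -q**2)
188517/92243 + A(-514)/(-60975) = 188517/92243 - 1*(-514)**2/(-60975) = 188517*(1/92243) - 1*264196*(-1/60975) = 188517/92243 - 264196*(-1/60975) = 188517/92243 + 264196/60975 = 35865055703/5624516925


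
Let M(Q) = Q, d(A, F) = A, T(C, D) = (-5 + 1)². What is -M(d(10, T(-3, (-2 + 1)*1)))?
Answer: -10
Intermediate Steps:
T(C, D) = 16 (T(C, D) = (-4)² = 16)
-M(d(10, T(-3, (-2 + 1)*1))) = -1*10 = -10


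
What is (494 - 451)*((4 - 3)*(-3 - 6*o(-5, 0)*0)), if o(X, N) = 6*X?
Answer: -129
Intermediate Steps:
(494 - 451)*((4 - 3)*(-3 - 6*o(-5, 0)*0)) = (494 - 451)*((4 - 3)*(-3 - 6*(6*(-5))*0)) = 43*(1*(-3 - 6*(-30)*0)) = 43*(1*(-3 - (-180)*0)) = 43*(1*(-3 - 1*0)) = 43*(1*(-3 + 0)) = 43*(1*(-3)) = 43*(-3) = -129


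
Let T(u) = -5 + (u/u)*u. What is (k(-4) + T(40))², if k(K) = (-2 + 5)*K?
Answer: 529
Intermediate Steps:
T(u) = -5 + u (T(u) = -5 + 1*u = -5 + u)
k(K) = 3*K
(k(-4) + T(40))² = (3*(-4) + (-5 + 40))² = (-12 + 35)² = 23² = 529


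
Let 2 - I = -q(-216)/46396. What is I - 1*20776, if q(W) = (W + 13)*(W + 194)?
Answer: -68844717/3314 ≈ -20774.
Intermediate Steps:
q(W) = (13 + W)*(194 + W)
I = 6947/3314 (I = 2 - (-1)*(2522 + (-216)**2 + 207*(-216))/46396 = 2 - (-1)*(2522 + 46656 - 44712)*(1/46396) = 2 - (-1)*4466*(1/46396) = 2 - (-1)*319/3314 = 2 - 1*(-319/3314) = 2 + 319/3314 = 6947/3314 ≈ 2.0963)
I - 1*20776 = 6947/3314 - 1*20776 = 6947/3314 - 20776 = -68844717/3314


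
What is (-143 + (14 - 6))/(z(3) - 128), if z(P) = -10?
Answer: 45/46 ≈ 0.97826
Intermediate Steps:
(-143 + (14 - 6))/(z(3) - 128) = (-143 + (14 - 6))/(-10 - 128) = (-143 + 8)/(-138) = -1/138*(-135) = 45/46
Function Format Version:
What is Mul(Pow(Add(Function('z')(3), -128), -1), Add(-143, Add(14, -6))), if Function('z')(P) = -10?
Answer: Rational(45, 46) ≈ 0.97826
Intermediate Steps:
Mul(Pow(Add(Function('z')(3), -128), -1), Add(-143, Add(14, -6))) = Mul(Pow(Add(-10, -128), -1), Add(-143, Add(14, -6))) = Mul(Pow(-138, -1), Add(-143, 8)) = Mul(Rational(-1, 138), -135) = Rational(45, 46)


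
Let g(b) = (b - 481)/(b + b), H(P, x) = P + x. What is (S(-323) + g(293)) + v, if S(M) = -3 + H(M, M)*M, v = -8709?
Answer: 58584084/293 ≈ 1.9995e+5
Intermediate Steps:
g(b) = (-481 + b)/(2*b) (g(b) = (-481 + b)/((2*b)) = (-481 + b)*(1/(2*b)) = (-481 + b)/(2*b))
S(M) = -3 + 2*M² (S(M) = -3 + (M + M)*M = -3 + (2*M)*M = -3 + 2*M²)
(S(-323) + g(293)) + v = ((-3 + 2*(-323)²) + (½)*(-481 + 293)/293) - 8709 = ((-3 + 2*104329) + (½)*(1/293)*(-188)) - 8709 = ((-3 + 208658) - 94/293) - 8709 = (208655 - 94/293) - 8709 = 61135821/293 - 8709 = 58584084/293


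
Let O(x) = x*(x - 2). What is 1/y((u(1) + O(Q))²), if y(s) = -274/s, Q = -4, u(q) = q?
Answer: -625/274 ≈ -2.2810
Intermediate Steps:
O(x) = x*(-2 + x)
1/y((u(1) + O(Q))²) = 1/(-274/(1 - 4*(-2 - 4))²) = 1/(-274/(1 - 4*(-6))²) = 1/(-274/(1 + 24)²) = 1/(-274/(25²)) = 1/(-274/625) = -625/274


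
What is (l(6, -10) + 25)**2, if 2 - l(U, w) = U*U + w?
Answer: 1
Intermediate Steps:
l(U, w) = 2 - w - U**2 (l(U, w) = 2 - (U*U + w) = 2 - (U**2 + w) = 2 - (w + U**2) = 2 + (-w - U**2) = 2 - w - U**2)
(l(6, -10) + 25)**2 = ((2 - 1*(-10) - 1*6**2) + 25)**2 = ((2 + 10 - 1*36) + 25)**2 = ((2 + 10 - 36) + 25)**2 = (-24 + 25)**2 = 1**2 = 1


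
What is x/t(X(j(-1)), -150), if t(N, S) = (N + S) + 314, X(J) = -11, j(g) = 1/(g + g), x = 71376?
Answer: 23792/51 ≈ 466.51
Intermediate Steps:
j(g) = 1/(2*g)
t(N, S) = 314 + N + S
x/t(X(j(-1)), -150) = 71376/(314 - 11 - 150) = 71376/153 = 71376*(1/153) = 23792/51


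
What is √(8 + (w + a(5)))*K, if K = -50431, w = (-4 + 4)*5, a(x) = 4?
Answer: -100862*√3 ≈ -1.7470e+5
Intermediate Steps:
w = 0 (w = 0*5 = 0)
√(8 + (w + a(5)))*K = √(8 + (0 + 4))*(-50431) = √(8 + 4)*(-50431) = √12*(-50431) = (2*√3)*(-50431) = -100862*√3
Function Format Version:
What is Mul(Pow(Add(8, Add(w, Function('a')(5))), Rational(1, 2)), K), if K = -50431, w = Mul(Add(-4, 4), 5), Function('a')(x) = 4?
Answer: Mul(-100862, Pow(3, Rational(1, 2))) ≈ -1.7470e+5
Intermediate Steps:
w = 0 (w = Mul(0, 5) = 0)
Mul(Pow(Add(8, Add(w, Function('a')(5))), Rational(1, 2)), K) = Mul(Pow(Add(8, Add(0, 4)), Rational(1, 2)), -50431) = Mul(Pow(Add(8, 4), Rational(1, 2)), -50431) = Mul(Pow(12, Rational(1, 2)), -50431) = Mul(Mul(2, Pow(3, Rational(1, 2))), -50431) = Mul(-100862, Pow(3, Rational(1, 2)))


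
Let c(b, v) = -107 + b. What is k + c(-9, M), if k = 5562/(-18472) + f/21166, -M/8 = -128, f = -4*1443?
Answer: -11394458627/97744588 ≈ -116.57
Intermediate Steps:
f = -5772
M = 1024 (M = -8*(-128) = 1024)
k = -56086419/97744588 (k = 5562/(-18472) - 5772/21166 = 5562*(-1/18472) - 5772*1/21166 = -2781/9236 - 2886/10583 = -56086419/97744588 ≈ -0.57381)
k + c(-9, M) = -56086419/97744588 + (-107 - 9) = -56086419/97744588 - 116 = -11394458627/97744588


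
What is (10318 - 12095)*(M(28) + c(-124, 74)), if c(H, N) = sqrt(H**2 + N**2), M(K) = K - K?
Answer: -3554*sqrt(5213) ≈ -2.5660e+5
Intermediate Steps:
M(K) = 0
(10318 - 12095)*(M(28) + c(-124, 74)) = (10318 - 12095)*(0 + sqrt((-124)**2 + 74**2)) = -1777*(0 + sqrt(15376 + 5476)) = -1777*(0 + sqrt(20852)) = -1777*(0 + 2*sqrt(5213)) = -3554*sqrt(5213)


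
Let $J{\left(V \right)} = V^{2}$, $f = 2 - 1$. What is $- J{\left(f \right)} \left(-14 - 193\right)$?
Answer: $207$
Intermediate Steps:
$f = 1$ ($f = 2 - 1 = 1$)
$- J{\left(f \right)} \left(-14 - 193\right) = - 1^{2} \left(-14 - 193\right) = - 1 \left(-14 - 193\right) = - 1 \left(-207\right) = \left(-1\right) \left(-207\right) = 207$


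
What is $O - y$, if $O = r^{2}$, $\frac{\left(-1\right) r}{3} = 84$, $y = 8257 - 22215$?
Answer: $77462$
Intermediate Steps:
$y = -13958$
$r = -252$ ($r = \left(-3\right) 84 = -252$)
$O = 63504$ ($O = \left(-252\right)^{2} = 63504$)
$O - y = 63504 - -13958 = 63504 + 13958 = 77462$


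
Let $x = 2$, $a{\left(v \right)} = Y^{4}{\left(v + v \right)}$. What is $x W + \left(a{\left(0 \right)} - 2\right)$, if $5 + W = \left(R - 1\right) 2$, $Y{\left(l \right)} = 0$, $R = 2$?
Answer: $-8$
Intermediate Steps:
$a{\left(v \right)} = 0$ ($a{\left(v \right)} = 0^{4} = 0$)
$W = -3$ ($W = -5 + \left(2 - 1\right) 2 = -5 + 1 \cdot 2 = -5 + 2 = -3$)
$x W + \left(a{\left(0 \right)} - 2\right) = 2 \left(-3\right) + \left(0 - 2\right) = -6 + \left(0 - 2\right) = -6 - 2 = -8$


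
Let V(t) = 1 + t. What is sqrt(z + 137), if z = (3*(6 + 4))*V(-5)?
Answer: sqrt(17) ≈ 4.1231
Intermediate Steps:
z = -120 (z = (3*(6 + 4))*(1 - 5) = (3*10)*(-4) = 30*(-4) = -120)
sqrt(z + 137) = sqrt(-120 + 137) = sqrt(17)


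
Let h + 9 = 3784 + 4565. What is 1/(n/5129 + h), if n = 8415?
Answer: 5129/42784275 ≈ 0.00011988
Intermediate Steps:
h = 8340 (h = -9 + (3784 + 4565) = -9 + 8349 = 8340)
1/(n/5129 + h) = 1/(8415/5129 + 8340) = 1/(42784275/5129) = 5129/42784275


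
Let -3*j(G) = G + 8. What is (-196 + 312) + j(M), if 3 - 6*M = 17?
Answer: 1027/9 ≈ 114.11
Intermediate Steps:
M = -7/3 (M = ½ - ⅙*17 = ½ - 17/6 = -7/3 ≈ -2.3333)
j(G) = -8/3 - G/3 (j(G) = -(G + 8)/3 = -(8 + G)/3 = -8/3 - G/3)
(-196 + 312) + j(M) = (-196 + 312) + (-8/3 - ⅓*(-7/3)) = 116 + (-8/3 + 7/9) = 116 - 17/9 = 1027/9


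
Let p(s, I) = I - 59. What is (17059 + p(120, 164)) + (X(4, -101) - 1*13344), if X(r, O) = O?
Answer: 3719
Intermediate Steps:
p(s, I) = -59 + I
(17059 + p(120, 164)) + (X(4, -101) - 1*13344) = (17059 + (-59 + 164)) + (-101 - 1*13344) = (17059 + 105) + (-101 - 13344) = 17164 - 13445 = 3719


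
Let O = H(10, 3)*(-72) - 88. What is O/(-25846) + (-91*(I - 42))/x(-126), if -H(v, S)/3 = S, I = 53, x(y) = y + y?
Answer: 1837909/465228 ≈ 3.9506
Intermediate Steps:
x(y) = 2*y
H(v, S) = -3*S
O = 560 (O = -3*3*(-72) - 88 = -9*(-72) - 88 = 648 - 88 = 560)
O/(-25846) + (-91*(I - 42))/x(-126) = 560/(-25846) + (-91*(53 - 42))/((2*(-126))) = 560*(-1/25846) - 91*11/(-252) = -280/12923 - 1001*(-1/252) = -280/12923 + 143/36 = 1837909/465228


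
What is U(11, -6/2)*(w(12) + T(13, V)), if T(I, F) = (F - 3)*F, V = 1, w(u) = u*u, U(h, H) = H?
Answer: -426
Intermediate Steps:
w(u) = u²
T(I, F) = F*(-3 + F) (T(I, F) = (-3 + F)*F = F*(-3 + F))
U(11, -6/2)*(w(12) + T(13, V)) = (-6/2)*(12² + 1*(-3 + 1)) = (-6*½)*(144 + 1*(-2)) = -3*(144 - 2) = -3*142 = -426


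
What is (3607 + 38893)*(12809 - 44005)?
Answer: -1325830000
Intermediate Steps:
(3607 + 38893)*(12809 - 44005) = 42500*(-31196) = -1325830000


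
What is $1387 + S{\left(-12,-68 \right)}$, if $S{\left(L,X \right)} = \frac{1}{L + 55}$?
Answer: $\frac{59642}{43} \approx 1387.0$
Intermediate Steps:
$S{\left(L,X \right)} = \frac{1}{55 + L}$
$1387 + S{\left(-12,-68 \right)} = 1387 + \frac{1}{55 - 12} = 1387 + \frac{1}{43} = \frac{59642}{43}$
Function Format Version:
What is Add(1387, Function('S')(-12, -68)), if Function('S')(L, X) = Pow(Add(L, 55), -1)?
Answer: Rational(59642, 43) ≈ 1387.0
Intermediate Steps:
Function('S')(L, X) = Pow(Add(55, L), -1)
Add(1387, Function('S')(-12, -68)) = Add(1387, Pow(Add(55, -12), -1)) = Add(1387, Pow(43, -1)) = Add(1387, Rational(1, 43)) = Rational(59642, 43)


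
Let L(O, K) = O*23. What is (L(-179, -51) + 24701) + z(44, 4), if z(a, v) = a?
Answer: 20628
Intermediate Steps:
L(O, K) = 23*O
(L(-179, -51) + 24701) + z(44, 4) = (23*(-179) + 24701) + 44 = (-4117 + 24701) + 44 = 20584 + 44 = 20628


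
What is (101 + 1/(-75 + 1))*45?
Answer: 336285/74 ≈ 4544.4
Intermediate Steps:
(101 + 1/(-75 + 1))*45 = (101 + 1/(-74))*45 = (101 - 1/74)*45 = (7473/74)*45 = 336285/74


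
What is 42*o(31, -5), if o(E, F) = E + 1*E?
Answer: 2604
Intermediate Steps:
o(E, F) = 2*E (o(E, F) = E + E = 2*E)
42*o(31, -5) = 42*(2*31) = 42*62 = 2604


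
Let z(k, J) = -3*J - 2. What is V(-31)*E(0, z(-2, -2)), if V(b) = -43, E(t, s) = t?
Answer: 0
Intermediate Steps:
z(k, J) = -2 - 3*J
V(-31)*E(0, z(-2, -2)) = -43*0 = 0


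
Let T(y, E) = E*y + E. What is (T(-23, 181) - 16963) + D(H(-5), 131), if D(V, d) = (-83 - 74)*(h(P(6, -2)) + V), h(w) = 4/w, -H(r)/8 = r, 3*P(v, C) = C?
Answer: -26283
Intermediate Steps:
P(v, C) = C/3
H(r) = -8*r
T(y, E) = E + E*y
D(V, d) = 942 - 157*V (D(V, d) = (-83 - 74)*(4/(((⅓)*(-2))) + V) = -157*(4/(-⅔) + V) = -157*(4*(-3/2) + V) = -157*(-6 + V) = 942 - 157*V)
(T(-23, 181) - 16963) + D(H(-5), 131) = (181*(1 - 23) - 16963) + (942 - (-1256)*(-5)) = (181*(-22) - 16963) + (942 - 157*40) = (-3982 - 16963) + (942 - 6280) = -20945 - 5338 = -26283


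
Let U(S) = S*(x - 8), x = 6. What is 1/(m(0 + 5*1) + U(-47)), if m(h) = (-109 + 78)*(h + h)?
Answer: -1/216 ≈ -0.0046296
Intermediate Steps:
U(S) = -2*S (U(S) = S*(6 - 8) = S*(-2) = -2*S)
m(h) = -62*h
1/(m(0 + 5*1) + U(-47)) = 1/(-62*(0 + 5*1) - 2*(-47)) = 1/(-62*(0 + 5) + 94) = 1/(-62*5 + 94) = 1/(-310 + 94) = 1/(-216) = -1/216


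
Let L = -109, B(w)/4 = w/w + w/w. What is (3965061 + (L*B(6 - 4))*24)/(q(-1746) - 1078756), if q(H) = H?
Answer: -3944133/1080502 ≈ -3.6503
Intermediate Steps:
B(w) = 8 (B(w) = 4*(w/w + w/w) = 4*(1 + 1) = 4*2 = 8)
(3965061 + (L*B(6 - 4))*24)/(q(-1746) - 1078756) = (3965061 - 109*8*24)/(-1746 - 1078756) = (3965061 - 872*24)/(-1080502) = (3965061 - 20928)*(-1/1080502) = 3944133*(-1/1080502) = -3944133/1080502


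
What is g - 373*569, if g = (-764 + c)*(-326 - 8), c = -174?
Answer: 101055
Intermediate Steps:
g = 313292 (g = (-764 - 174)*(-326 - 8) = -938*(-334) = 313292)
g - 373*569 = 313292 - 373*569 = 313292 - 212237 = 101055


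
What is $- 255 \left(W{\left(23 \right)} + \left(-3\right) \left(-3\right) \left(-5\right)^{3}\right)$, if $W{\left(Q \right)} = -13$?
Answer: $290190$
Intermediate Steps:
$- 255 \left(W{\left(23 \right)} + \left(-3\right) \left(-3\right) \left(-5\right)^{3}\right) = - 255 \left(-13 + \left(-3\right) \left(-3\right) \left(-5\right)^{3}\right) = - 255 \left(-13 + 9 \left(-125\right)\right) = - 255 \left(-13 - 1125\right) = \left(-255\right) \left(-1138\right) = 290190$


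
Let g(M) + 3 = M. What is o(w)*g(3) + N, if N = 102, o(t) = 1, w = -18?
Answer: 102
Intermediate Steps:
g(M) = -3 + M
o(w)*g(3) + N = 1*(-3 + 3) + 102 = 1*0 + 102 = 0 + 102 = 102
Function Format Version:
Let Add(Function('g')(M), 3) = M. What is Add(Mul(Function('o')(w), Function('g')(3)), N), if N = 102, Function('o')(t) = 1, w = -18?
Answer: 102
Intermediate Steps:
Function('g')(M) = Add(-3, M)
Add(Mul(Function('o')(w), Function('g')(3)), N) = Add(Mul(1, Add(-3, 3)), 102) = Add(Mul(1, 0), 102) = Add(0, 102) = 102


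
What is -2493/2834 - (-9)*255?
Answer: 6501537/2834 ≈ 2294.1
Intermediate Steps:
-2493/2834 - (-9)*255 = -2493*1/2834 - 1*(-2295) = -2493/2834 + 2295 = 6501537/2834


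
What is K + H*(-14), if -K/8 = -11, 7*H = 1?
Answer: 86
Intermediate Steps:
H = ⅐ (H = (⅐)*1 = ⅐ ≈ 0.14286)
K = 88 (K = -8*(-11) = 88)
K + H*(-14) = 88 + (⅐)*(-14) = 88 - 2 = 86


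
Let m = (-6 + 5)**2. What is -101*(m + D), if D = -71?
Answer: 7070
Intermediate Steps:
m = 1 (m = (-1)**2 = 1)
-101*(m + D) = -101*(1 - 71) = -101*(-70) = 7070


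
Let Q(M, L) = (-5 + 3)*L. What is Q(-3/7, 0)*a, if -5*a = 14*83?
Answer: 0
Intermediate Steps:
a = -1162/5 (a = -14*83/5 = -⅕*1162 = -1162/5 ≈ -232.40)
Q(M, L) = -2*L
Q(-3/7, 0)*a = -2*0*(-1162/5) = 0*(-1162/5) = 0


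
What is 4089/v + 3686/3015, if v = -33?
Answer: -4068899/33165 ≈ -122.69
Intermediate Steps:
4089/v + 3686/3015 = 4089/(-33) + 3686/3015 = 4089*(-1/33) + 3686*(1/3015) = -1363/11 + 3686/3015 = -4068899/33165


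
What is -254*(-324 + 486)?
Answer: -41148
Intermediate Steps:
-254*(-324 + 486) = -254*162 = -41148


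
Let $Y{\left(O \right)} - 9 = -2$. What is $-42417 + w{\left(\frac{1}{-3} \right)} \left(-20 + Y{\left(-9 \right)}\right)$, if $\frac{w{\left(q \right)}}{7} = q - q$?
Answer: $-42417$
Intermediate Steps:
$w{\left(q \right)} = 0$ ($w{\left(q \right)} = 7 \left(q - q\right) = 7 \cdot 0 = 0$)
$Y{\left(O \right)} = 7$ ($Y{\left(O \right)} = 9 - 2 = 7$)
$-42417 + w{\left(\frac{1}{-3} \right)} \left(-20 + Y{\left(-9 \right)}\right) = -42417 + 0 \left(-20 + 7\right) = -42417 + 0 \left(-13\right) = -42417 + 0 = -42417$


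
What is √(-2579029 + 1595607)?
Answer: I*√983422 ≈ 991.68*I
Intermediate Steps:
√(-2579029 + 1595607) = √(-983422) = I*√983422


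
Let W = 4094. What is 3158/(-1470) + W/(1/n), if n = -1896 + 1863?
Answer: -99301549/735 ≈ -1.3510e+5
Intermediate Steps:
n = -33
3158/(-1470) + W/(1/n) = 3158/(-1470) + 4094/(1/(-33)) = 3158*(-1/1470) + 4094/(-1/33) = -1579/735 + 4094*(-33) = -1579/735 - 135102 = -99301549/735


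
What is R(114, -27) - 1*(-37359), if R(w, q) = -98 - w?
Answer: 37147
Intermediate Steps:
R(114, -27) - 1*(-37359) = (-98 - 1*114) - 1*(-37359) = (-98 - 114) + 37359 = -212 + 37359 = 37147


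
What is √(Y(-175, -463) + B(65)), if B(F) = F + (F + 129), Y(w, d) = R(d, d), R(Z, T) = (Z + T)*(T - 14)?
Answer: √441961 ≈ 664.80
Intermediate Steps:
R(Z, T) = (-14 + T)*(T + Z) (R(Z, T) = (T + Z)*(-14 + T) = (-14 + T)*(T + Z))
Y(w, d) = -28*d + 2*d² (Y(w, d) = d² - 14*d - 14*d + d*d = d² - 14*d - 14*d + d² = -28*d + 2*d²)
B(F) = 129 + 2*F (B(F) = F + (129 + F) = 129 + 2*F)
√(Y(-175, -463) + B(65)) = √(2*(-463)*(-14 - 463) + (129 + 2*65)) = √(2*(-463)*(-477) + (129 + 130)) = √(441702 + 259) = √441961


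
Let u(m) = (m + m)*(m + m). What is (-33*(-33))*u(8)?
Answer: 278784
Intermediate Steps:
u(m) = 4*m² (u(m) = (2*m)*(2*m) = 4*m²)
(-33*(-33))*u(8) = (-33*(-33))*(4*8²) = 1089*(4*64) = 1089*256 = 278784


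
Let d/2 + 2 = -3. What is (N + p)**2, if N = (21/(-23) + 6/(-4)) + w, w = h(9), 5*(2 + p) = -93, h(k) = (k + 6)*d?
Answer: 1583482849/52900 ≈ 29934.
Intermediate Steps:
d = -10 (d = -4 + 2*(-3) = -4 - 6 = -10)
h(k) = -60 - 10*k (h(k) = (k + 6)*(-10) = (6 + k)*(-10) = -60 - 10*k)
p = -103/5 (p = -2 + (1/5)*(-93) = -2 - 93/5 = -103/5 ≈ -20.600)
w = -150 (w = -60 - 10*9 = -60 - 90 = -150)
N = -7011/46 (N = (21/(-23) + 6/(-4)) - 150 = (21*(-1/23) + 6*(-1/4)) - 150 = (-21/23 - 3/2) - 150 = -111/46 - 150 = -7011/46 ≈ -152.41)
(N + p)**2 = (-7011/46 - 103/5)**2 = (-39793/230)**2 = 1583482849/52900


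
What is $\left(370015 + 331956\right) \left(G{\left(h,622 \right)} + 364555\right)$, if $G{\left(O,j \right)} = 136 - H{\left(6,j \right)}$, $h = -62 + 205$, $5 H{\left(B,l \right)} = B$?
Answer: $\frac{1280008317979}{5} \approx 2.56 \cdot 10^{11}$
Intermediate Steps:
$H{\left(B,l \right)} = \frac{B}{5}$
$h = 143$
$G{\left(O,j \right)} = \frac{674}{5}$ ($G{\left(O,j \right)} = 136 - \frac{1}{5} \cdot 6 = 136 - \frac{6}{5} = \frac{674}{5}$)
$\left(370015 + 331956\right) \left(G{\left(h,622 \right)} + 364555\right) = \left(370015 + 331956\right) \left(\frac{674}{5} + 364555\right) = 701971 \cdot \frac{1823449}{5} = \frac{1280008317979}{5}$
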